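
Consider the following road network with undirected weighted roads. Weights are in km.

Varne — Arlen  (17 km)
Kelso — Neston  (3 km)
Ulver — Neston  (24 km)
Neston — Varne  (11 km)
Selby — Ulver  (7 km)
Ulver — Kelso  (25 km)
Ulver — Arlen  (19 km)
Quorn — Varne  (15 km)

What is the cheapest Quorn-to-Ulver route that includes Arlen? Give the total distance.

Shortest Quorn→Arlen: Quorn → Varne → Arlen = 32
Shortest Arlen→Ulver: Arlen → Ulver = 19
Total via Arlen: 32 + 19 = 51 km.

51 km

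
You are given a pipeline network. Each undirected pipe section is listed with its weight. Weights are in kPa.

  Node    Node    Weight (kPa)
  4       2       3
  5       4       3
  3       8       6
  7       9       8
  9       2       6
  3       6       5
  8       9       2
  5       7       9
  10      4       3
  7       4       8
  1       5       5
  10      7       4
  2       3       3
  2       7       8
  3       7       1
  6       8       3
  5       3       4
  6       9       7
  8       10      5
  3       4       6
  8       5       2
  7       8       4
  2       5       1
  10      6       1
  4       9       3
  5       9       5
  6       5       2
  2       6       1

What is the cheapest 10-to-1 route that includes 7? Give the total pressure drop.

14 kPa

Best 10 to 7: 10 → 7 costing 4
Shortest 7→1: 7 → 3 → 5 → 1 = 10
Total via 7: 4 + 10 = 14 kPa.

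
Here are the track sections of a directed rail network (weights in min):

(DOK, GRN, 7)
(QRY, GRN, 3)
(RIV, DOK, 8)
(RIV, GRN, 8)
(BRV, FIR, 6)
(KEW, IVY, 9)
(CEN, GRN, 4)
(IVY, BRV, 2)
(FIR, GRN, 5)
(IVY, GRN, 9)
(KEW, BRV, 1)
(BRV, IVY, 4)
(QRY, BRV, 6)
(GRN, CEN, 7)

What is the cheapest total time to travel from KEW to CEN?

19 min

Candidate routes:
KEW → BRV → FIR → GRN → CEN: 1+6+5+7 = 19
KEW → BRV → IVY → GRN → CEN: 1+4+9+7 = 21
KEW → IVY → GRN → CEN: 9+9+7 = 25
The minimum is 19 min via KEW → BRV → FIR → GRN → CEN.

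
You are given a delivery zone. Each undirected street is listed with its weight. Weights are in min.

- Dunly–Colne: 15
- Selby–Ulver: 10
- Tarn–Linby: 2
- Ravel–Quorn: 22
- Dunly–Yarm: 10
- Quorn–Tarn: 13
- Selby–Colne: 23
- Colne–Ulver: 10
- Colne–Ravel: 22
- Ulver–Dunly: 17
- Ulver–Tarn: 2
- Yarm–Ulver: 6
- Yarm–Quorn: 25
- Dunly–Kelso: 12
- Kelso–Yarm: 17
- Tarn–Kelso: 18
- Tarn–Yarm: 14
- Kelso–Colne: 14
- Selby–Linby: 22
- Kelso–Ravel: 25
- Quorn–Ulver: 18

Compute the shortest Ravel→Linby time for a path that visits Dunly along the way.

Best Ravel to Dunly: Ravel → Colne → Dunly costing 37
Best Dunly to Linby: Dunly → Yarm → Ulver → Tarn → Linby costing 20
Total via Dunly: 37 + 20 = 57 min.

57 min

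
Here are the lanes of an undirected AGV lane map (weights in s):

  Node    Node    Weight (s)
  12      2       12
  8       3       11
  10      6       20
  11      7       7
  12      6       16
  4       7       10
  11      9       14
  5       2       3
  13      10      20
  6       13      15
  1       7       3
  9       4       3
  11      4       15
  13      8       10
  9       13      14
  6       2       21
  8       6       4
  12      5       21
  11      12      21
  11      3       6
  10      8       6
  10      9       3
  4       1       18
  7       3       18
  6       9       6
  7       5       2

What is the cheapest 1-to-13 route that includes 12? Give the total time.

50 s

Shortest 1→12: 1–7–5–2–12 = 20
Shortest 12→13: 12–6–8–13 = 30
Total via 12: 20 + 30 = 50 s.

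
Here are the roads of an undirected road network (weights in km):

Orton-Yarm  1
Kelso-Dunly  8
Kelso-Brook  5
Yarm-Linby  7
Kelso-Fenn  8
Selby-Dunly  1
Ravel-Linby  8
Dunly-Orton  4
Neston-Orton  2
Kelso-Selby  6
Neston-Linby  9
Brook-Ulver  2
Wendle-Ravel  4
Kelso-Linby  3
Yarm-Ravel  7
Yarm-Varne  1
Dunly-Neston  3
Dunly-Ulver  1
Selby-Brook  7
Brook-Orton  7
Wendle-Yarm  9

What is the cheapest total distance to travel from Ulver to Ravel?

Enumerating some paths:
Ulver - Brook - Orton - Yarm - Ravel: 2+7+1+7 = 17
Ulver - Dunly - Neston - Orton - Yarm - Ravel: 1+3+2+1+7 = 14
Ulver - Dunly - Orton - Yarm - Ravel: 1+4+1+7 = 13
The minimum is 13 km via Ulver - Dunly - Orton - Yarm - Ravel.

13 km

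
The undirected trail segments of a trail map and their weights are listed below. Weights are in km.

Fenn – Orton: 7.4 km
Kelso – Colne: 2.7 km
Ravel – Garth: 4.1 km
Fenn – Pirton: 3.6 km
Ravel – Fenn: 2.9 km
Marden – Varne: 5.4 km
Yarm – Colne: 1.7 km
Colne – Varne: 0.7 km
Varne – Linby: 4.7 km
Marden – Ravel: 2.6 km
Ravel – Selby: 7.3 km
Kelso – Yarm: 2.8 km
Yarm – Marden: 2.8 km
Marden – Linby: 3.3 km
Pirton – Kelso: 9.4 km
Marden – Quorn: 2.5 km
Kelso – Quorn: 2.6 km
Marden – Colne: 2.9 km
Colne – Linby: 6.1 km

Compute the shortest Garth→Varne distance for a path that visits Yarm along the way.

Shortest Garth→Yarm: Garth → Ravel → Marden → Yarm = 9.5
Best Yarm to Varne: Yarm → Colne → Varne costing 2.4
Total via Yarm: 9.5 + 2.4 = 11.9 km.

11.9 km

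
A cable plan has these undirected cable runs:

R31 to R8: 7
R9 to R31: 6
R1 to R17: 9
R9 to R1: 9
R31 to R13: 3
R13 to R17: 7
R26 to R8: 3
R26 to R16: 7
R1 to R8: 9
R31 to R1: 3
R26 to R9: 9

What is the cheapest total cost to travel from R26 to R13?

13

Enumerating some paths:
R26–R8–R31–R13: 3+7+3 = 13
R26–R9–R31–R13: 9+6+3 = 18
R26–R8–R1–R31–R13: 3+9+3+3 = 18
The minimum is 13 via R26–R8–R31–R13.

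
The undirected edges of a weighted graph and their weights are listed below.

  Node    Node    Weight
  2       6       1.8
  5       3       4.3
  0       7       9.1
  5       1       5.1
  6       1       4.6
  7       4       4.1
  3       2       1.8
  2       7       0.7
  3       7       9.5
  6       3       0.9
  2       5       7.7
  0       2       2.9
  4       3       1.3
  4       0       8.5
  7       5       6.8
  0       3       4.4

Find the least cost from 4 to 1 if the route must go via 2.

Shortest 4→2: 4–3–2 = 3.1
Best 2 to 1: 2–6–1 costing 6.4
Total via 2: 3.1 + 6.4 = 9.5.

9.5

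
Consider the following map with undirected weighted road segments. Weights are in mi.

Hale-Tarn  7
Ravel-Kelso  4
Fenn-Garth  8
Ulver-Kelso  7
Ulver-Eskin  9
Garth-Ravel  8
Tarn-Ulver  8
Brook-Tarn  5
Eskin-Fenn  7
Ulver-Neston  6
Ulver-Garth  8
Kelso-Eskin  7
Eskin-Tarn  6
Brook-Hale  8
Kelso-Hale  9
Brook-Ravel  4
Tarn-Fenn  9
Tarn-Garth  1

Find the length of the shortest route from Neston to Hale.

21 mi

Running Dijkstra from Neston:
Neston: 0
Ulver: 6  (via Neston)
Kelso: 13  (via Ulver)
Tarn: 14  (via Ulver)
Garth: 14  (via Ulver)
Eskin: 15  (via Ulver)
Ravel: 17  (via Kelso)
Brook: 19  (via Tarn)
Hale: 21  (via Tarn)
Shortest route: Neston → Ulver → Tarn → Hale = 21 mi.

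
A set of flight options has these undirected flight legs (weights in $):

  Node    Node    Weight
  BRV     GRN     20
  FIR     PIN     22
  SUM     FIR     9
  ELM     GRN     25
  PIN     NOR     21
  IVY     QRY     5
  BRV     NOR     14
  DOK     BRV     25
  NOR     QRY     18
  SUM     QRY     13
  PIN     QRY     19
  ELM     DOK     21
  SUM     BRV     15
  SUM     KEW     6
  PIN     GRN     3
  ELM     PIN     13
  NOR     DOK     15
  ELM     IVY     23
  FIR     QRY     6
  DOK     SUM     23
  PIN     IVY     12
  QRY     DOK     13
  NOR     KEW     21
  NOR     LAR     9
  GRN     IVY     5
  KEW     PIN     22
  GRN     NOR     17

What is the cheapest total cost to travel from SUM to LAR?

Enumerating some paths:
SUM–KEW–NOR–LAR: 6+21+9 = 36
SUM–BRV–NOR–LAR: 15+14+9 = 38
SUM–QRY–NOR–LAR: 13+18+9 = 40
Cheapest is SUM–KEW–NOR–LAR at $36.

$36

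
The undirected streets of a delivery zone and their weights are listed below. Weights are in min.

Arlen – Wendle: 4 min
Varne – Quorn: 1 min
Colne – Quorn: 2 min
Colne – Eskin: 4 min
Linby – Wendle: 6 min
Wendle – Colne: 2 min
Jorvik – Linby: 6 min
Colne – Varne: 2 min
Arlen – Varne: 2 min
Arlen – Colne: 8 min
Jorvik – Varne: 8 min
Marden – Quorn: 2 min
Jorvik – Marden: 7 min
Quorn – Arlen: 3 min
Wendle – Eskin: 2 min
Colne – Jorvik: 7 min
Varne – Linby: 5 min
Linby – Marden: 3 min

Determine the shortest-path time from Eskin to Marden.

Running Dijkstra from Eskin:
Eskin: 0
Wendle: 2  (via Eskin)
Colne: 4  (via Eskin)
Varne: 6  (via Colne)
Quorn: 6  (via Colne)
Arlen: 6  (via Wendle)
Linby: 8  (via Wendle)
Marden: 8  (via Quorn)
Shortest route: Eskin → Colne → Quorn → Marden = 8 min.

8 min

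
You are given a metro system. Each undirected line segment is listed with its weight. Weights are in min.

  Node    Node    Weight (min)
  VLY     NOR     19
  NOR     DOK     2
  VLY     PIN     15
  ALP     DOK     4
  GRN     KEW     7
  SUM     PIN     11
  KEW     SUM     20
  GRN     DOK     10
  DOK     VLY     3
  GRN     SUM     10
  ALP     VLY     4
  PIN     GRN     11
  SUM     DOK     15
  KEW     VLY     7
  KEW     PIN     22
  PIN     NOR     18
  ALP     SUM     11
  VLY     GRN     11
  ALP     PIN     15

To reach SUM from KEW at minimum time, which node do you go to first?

GRN

Compare a few routes:
KEW - GRN - SUM: 7+10 = 17
KEW - VLY - DOK - SUM: 7+3+15 = 25
KEW - SUM: 20 = 20
KEW - VLY - ALP - SUM: 7+4+11 = 22
The minimum is 17 min via KEW - GRN - SUM.
So from KEW the first move is to GRN.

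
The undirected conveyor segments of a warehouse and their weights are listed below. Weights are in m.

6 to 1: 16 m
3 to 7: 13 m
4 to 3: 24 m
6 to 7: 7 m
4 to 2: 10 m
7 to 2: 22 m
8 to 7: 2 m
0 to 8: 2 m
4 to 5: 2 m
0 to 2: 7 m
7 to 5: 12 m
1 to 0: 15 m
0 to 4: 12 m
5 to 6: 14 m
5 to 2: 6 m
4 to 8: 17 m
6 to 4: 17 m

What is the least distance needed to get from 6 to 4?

16 m

Compare a few routes:
6 - 5 - 4: 14+2 = 16
6 - 4: 17 = 17
Cheapest is 6 - 5 - 4 at 16 m.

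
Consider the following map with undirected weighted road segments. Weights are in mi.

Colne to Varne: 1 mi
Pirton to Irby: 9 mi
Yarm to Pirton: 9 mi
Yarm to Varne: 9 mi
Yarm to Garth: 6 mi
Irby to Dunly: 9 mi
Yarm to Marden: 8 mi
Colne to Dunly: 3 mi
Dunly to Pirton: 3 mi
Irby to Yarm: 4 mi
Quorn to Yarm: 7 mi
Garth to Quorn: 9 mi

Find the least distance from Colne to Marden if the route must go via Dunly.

Best Colne to Dunly: Colne–Dunly costing 3
Shortest Dunly→Marden: Dunly–Pirton–Yarm–Marden = 20
Total via Dunly: 3 + 20 = 23 mi.

23 mi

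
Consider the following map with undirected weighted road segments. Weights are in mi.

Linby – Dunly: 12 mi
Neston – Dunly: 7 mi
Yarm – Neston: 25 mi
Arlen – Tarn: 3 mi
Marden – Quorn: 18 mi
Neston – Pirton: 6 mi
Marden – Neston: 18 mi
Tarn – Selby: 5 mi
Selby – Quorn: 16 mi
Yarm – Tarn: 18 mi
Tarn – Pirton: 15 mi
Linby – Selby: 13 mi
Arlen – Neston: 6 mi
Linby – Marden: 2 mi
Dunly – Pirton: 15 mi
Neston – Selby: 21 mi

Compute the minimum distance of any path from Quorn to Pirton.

Shortest distances from Quorn:
Quorn: 0
Selby: 16  (via Quorn)
Marden: 18  (via Quorn)
Linby: 20  (via Marden)
Tarn: 21  (via Selby)
Arlen: 24  (via Tarn)
Neston: 30  (via Arlen)
Dunly: 32  (via Linby)
Pirton: 36  (via Tarn)
Shortest route: Quorn–Selby–Tarn–Pirton = 36 mi.

36 mi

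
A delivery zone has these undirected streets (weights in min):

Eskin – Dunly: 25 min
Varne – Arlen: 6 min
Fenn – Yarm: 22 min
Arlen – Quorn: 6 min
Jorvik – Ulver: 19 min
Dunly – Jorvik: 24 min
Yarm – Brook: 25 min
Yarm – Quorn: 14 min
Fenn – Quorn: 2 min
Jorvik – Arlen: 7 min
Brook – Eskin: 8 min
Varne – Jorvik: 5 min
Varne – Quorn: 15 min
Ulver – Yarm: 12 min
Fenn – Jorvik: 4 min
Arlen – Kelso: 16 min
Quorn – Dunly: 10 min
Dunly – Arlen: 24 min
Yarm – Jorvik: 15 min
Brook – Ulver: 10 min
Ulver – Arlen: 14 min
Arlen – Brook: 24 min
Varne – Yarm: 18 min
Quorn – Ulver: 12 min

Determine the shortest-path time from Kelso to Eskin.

Running Dijkstra from Kelso:
Kelso: 0
Arlen: 16  (via Kelso)
Varne: 22  (via Arlen)
Quorn: 22  (via Arlen)
Jorvik: 23  (via Arlen)
Fenn: 24  (via Quorn)
Ulver: 30  (via Arlen)
Dunly: 32  (via Quorn)
Yarm: 36  (via Quorn)
Brook: 40  (via Arlen)
Eskin: 48  (via Brook)
Shortest route: Kelso → Arlen → Brook → Eskin = 48 min.

48 min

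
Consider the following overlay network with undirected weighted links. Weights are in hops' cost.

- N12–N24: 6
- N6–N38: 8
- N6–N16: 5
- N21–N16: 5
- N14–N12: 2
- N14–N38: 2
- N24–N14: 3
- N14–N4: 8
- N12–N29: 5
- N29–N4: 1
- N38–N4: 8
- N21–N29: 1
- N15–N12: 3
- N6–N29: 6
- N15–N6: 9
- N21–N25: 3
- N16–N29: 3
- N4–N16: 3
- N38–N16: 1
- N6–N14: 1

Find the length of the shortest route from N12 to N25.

Shortest distances from N12:
N12: 0
N14: 2  (via N12)
N15: 3  (via N12)
N6: 3  (via N14)
N38: 4  (via N14)
N29: 5  (via N12)
N24: 5  (via N14)
N16: 5  (via N38)
N4: 6  (via N29)
N21: 6  (via N29)
N25: 9  (via N21)
Shortest route: N12–N29–N21–N25 = 9 hops' cost.

9 hops' cost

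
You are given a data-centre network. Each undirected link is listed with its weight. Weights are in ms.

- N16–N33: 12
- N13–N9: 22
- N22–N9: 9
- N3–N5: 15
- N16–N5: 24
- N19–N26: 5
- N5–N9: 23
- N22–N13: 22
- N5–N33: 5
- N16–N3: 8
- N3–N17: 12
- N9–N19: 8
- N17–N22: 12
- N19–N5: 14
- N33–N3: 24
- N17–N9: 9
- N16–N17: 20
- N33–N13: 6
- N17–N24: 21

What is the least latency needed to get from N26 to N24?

Shortest distances from N26:
N26: 0
N19: 5  (via N26)
N9: 13  (via N19)
N5: 19  (via N19)
N22: 22  (via N9)
N17: 22  (via N9)
N33: 24  (via N5)
N13: 30  (via N33)
N3: 34  (via N5)
N16: 36  (via N33)
N24: 43  (via N17)
Shortest route: N26–N19–N9–N17–N24 = 43 ms.

43 ms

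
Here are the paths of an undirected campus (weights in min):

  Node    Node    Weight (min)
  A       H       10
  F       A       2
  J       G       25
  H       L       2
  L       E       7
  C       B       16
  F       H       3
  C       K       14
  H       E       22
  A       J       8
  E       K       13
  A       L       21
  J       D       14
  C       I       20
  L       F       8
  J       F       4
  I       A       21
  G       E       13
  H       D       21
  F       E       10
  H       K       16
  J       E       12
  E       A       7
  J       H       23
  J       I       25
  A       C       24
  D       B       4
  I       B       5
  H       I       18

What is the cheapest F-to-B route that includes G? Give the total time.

Shortest F→G: F–A–E–G = 22
Best G to B: G–J–D–B costing 43
Total via G: 22 + 43 = 65 min.

65 min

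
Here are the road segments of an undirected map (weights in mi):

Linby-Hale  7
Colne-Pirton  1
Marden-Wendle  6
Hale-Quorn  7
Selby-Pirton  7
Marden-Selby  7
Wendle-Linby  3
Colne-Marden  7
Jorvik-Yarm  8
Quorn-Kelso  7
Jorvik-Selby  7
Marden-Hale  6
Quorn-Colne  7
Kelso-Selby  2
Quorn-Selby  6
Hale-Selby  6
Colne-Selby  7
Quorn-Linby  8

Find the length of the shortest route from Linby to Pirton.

Shortest distances from Linby:
Linby: 0
Wendle: 3  (via Linby)
Hale: 7  (via Linby)
Quorn: 8  (via Linby)
Marden: 9  (via Wendle)
Selby: 13  (via Hale)
Kelso: 15  (via Quorn)
Colne: 15  (via Quorn)
Pirton: 16  (via Colne)
Shortest route: Linby → Quorn → Colne → Pirton = 16 mi.

16 mi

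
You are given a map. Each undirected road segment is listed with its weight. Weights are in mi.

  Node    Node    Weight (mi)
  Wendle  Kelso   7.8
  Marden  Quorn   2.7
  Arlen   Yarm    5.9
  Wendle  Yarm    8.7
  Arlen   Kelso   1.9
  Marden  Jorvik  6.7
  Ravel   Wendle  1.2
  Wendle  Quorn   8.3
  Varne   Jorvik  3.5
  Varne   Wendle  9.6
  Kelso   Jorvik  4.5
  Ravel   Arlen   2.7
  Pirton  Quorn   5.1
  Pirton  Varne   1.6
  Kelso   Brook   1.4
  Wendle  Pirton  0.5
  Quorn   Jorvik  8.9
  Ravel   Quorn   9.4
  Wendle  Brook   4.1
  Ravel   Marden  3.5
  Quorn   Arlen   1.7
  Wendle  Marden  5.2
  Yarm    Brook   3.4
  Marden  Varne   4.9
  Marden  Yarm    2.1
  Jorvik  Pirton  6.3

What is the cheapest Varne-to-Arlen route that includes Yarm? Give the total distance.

12.9 mi

Best Varne to Yarm: Varne–Marden–Yarm costing 7
Best Yarm to Arlen: Yarm–Arlen costing 5.9
Total via Yarm: 7 + 5.9 = 12.9 mi.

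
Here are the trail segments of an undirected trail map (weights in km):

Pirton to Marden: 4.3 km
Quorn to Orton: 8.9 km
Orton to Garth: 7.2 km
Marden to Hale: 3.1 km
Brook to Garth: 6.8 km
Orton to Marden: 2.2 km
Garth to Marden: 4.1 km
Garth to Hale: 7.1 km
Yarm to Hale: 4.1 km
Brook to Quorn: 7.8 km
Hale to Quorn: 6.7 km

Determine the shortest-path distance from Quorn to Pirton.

Running Dijkstra from Quorn:
Quorn: 0
Hale: 6.7  (via Quorn)
Brook: 7.8  (via Quorn)
Orton: 8.9  (via Quorn)
Marden: 9.8  (via Hale)
Yarm: 10.8  (via Hale)
Garth: 13.8  (via Hale)
Pirton: 14.1  (via Marden)
Shortest route: Quorn–Hale–Marden–Pirton = 14.1 km.

14.1 km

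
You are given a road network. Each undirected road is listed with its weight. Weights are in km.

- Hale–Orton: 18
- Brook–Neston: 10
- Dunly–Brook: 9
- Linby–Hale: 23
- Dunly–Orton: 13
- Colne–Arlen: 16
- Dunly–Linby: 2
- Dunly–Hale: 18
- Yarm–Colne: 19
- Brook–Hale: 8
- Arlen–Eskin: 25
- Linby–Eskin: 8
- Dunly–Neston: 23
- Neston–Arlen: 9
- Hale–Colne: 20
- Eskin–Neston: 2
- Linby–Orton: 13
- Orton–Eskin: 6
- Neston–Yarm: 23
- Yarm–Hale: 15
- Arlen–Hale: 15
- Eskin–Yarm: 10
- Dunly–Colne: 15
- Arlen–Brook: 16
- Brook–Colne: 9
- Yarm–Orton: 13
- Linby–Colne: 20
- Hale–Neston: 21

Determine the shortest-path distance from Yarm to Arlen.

Enumerating some paths:
Yarm → Eskin → Neston → Arlen: 10+2+9 = 21
Yarm → Neston → Arlen: 23+9 = 32
Yarm → Orton → Eskin → Neston → Arlen: 13+6+2+9 = 30
Yarm → Hale → Arlen: 15+15 = 30
The minimum is 21 km via Yarm → Eskin → Neston → Arlen.

21 km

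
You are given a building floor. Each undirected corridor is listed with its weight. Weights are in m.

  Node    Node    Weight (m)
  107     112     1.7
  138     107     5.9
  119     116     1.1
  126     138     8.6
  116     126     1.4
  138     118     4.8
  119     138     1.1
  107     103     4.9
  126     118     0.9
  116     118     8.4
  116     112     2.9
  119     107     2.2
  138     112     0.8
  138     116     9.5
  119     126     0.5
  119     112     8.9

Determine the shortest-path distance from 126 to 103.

7.6 m

Candidate routes:
126–119–138–112–107–103: 0.5+1.1+0.8+1.7+4.9 = 9
126–119–107–103: 0.5+2.2+4.9 = 7.6
The minimum is 7.6 m via 126–119–107–103.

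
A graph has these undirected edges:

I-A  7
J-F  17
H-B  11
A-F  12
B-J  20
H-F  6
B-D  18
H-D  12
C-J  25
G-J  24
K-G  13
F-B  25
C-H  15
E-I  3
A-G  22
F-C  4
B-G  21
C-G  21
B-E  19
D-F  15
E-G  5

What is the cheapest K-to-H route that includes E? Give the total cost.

46

Shortest K→E: K → G → E = 18
Shortest E→H: E → I → A → F → H = 28
Total via E: 18 + 28 = 46.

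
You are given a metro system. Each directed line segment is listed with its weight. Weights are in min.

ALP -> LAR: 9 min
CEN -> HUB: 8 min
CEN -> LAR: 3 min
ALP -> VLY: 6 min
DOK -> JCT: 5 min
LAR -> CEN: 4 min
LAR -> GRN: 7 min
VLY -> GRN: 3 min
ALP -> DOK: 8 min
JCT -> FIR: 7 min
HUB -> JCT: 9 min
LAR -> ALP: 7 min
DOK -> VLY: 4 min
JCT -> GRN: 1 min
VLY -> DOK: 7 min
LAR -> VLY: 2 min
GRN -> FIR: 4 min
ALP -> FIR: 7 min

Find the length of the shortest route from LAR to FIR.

9 min

Shortest distances from LAR:
LAR: 0
VLY: 2  (via LAR)
CEN: 4  (via LAR)
GRN: 5  (via VLY)
ALP: 7  (via LAR)
DOK: 9  (via VLY)
FIR: 9  (via GRN)
Shortest route: LAR → VLY → GRN → FIR = 9 min.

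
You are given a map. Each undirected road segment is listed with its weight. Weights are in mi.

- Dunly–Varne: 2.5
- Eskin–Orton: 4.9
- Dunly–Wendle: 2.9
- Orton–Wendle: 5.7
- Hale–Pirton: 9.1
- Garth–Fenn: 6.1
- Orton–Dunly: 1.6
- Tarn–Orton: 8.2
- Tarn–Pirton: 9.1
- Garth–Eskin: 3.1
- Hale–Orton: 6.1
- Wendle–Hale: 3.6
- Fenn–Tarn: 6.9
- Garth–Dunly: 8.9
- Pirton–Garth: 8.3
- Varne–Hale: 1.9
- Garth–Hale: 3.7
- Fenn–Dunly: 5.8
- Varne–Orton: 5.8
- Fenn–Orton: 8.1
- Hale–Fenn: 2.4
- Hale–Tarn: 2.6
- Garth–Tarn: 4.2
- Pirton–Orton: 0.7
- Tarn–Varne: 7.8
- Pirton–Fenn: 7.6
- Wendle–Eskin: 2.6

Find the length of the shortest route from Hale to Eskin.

6.2 mi

Candidate routes:
Hale - Garth - Eskin: 3.7+3.1 = 6.8
Hale - Varne - Dunly - Wendle - Eskin: 1.9+2.5+2.9+2.6 = 9.9
Hale - Wendle - Eskin: 3.6+2.6 = 6.2
Hale - Tarn - Garth - Eskin: 2.6+4.2+3.1 = 9.9
The minimum is 6.2 mi via Hale - Wendle - Eskin.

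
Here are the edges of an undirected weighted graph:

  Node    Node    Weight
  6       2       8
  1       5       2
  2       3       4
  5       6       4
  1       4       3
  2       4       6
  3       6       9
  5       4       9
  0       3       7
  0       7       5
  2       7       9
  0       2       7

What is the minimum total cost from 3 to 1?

Shortest distances from 3:
3: 0
2: 4  (via 3)
0: 7  (via 3)
6: 9  (via 3)
4: 10  (via 2)
7: 12  (via 0)
1: 13  (via 4)
Shortest route: 3 → 2 → 4 → 1 = 13.

13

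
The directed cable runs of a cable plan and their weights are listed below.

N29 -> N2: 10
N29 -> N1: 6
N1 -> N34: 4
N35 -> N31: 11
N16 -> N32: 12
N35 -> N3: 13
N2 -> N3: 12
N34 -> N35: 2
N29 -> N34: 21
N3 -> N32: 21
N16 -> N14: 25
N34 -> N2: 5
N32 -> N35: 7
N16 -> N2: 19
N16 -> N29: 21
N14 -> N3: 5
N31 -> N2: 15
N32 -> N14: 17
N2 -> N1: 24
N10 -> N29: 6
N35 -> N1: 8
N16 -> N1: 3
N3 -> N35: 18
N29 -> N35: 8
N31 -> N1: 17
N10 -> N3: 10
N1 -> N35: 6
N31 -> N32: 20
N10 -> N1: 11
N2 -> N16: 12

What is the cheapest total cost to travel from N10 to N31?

Candidate routes:
N10–N1–N34–N35–N31: 11+4+2+11 = 28
N10–N29–N35–N31: 6+8+11 = 25
N10–N1–N35–N31: 11+6+11 = 28
Cheapest is N10–N29–N35–N31 at 25.

25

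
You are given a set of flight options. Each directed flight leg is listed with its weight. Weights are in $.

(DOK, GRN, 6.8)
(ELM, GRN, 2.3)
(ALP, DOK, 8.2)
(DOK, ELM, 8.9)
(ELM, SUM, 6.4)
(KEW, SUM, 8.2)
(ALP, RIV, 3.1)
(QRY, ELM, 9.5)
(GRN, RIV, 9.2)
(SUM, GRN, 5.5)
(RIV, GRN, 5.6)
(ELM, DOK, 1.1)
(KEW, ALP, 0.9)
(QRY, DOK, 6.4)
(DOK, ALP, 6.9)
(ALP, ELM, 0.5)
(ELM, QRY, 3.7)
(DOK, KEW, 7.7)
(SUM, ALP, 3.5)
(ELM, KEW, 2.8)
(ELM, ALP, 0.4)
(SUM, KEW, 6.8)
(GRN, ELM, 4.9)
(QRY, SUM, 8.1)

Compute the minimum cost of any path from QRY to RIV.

$13

Compare a few routes:
QRY → ELM → ALP → RIV: 9.5+0.4+3.1 = 13
QRY → ELM → KEW → ALP → RIV: 9.5+2.8+0.9+3.1 = 16.3
QRY → SUM → ALP → RIV: 8.1+3.5+3.1 = 14.7
QRY → DOK → ALP → RIV: 6.4+6.9+3.1 = 16.4
Cheapest is QRY → ELM → ALP → RIV at $13.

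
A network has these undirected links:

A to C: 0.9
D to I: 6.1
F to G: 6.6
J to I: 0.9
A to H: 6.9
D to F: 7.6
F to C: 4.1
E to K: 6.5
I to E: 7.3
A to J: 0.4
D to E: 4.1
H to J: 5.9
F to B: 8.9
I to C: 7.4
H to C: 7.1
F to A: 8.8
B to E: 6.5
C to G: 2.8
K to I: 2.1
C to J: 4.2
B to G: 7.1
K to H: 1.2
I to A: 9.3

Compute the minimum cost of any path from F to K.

Compare a few routes:
F → C → J → I → K: 4.1+4.2+0.9+2.1 = 11.3
F → C → A → J → I → K: 4.1+0.9+0.4+0.9+2.1 = 8.4
The minimum is 8.4 via F → C → A → J → I → K.

8.4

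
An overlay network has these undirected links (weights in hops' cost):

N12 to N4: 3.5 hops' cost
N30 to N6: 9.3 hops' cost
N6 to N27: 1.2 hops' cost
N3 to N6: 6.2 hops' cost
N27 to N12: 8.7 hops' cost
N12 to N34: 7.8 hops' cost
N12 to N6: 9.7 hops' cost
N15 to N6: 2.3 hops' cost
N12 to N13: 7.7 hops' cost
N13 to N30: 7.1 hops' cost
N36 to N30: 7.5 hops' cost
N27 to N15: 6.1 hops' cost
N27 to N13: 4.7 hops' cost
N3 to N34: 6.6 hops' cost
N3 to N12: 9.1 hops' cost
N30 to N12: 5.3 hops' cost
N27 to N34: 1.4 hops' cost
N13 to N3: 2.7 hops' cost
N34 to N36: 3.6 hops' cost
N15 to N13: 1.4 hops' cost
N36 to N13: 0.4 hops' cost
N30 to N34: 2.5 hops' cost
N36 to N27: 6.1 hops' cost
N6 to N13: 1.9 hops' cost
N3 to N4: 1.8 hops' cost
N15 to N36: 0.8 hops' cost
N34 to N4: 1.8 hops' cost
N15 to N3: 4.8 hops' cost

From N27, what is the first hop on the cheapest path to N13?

N6

Candidate routes:
N27–N13: 4.7 = 4.7
N27–N6–N13: 1.2+1.9 = 3.1
N27–N6–N15–N36–N13: 1.2+2.3+0.8+0.4 = 4.7
The minimum is 3.1 hops' cost via N27–N6–N13.
So from N27 the first move is to N6.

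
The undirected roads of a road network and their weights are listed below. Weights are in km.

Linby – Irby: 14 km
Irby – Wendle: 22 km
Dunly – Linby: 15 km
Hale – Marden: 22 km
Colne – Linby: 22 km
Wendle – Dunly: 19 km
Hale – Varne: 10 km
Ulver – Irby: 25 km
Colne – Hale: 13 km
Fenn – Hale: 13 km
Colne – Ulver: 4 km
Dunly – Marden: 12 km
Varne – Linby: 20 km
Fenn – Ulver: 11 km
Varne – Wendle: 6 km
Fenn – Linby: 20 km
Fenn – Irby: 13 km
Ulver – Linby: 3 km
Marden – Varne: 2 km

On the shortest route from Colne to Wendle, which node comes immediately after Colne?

Hale

Compare a few routes:
Colne–Hale–Varne–Wendle: 13+10+6 = 29
Colne–Ulver–Linby–Dunly–Wendle: 4+3+15+19 = 41
Colne–Ulver–Linby–Varne–Wendle: 4+3+20+6 = 33
The minimum is 29 km via Colne–Hale–Varne–Wendle.
So from Colne the first move is to Hale.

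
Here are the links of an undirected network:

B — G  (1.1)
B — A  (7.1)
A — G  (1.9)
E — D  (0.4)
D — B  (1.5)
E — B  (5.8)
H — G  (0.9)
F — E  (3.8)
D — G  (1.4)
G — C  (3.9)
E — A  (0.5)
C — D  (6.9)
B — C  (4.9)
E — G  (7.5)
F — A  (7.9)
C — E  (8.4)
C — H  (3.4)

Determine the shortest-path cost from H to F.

6.5

Running Dijkstra from H:
H: 0
G: 0.9  (via H)
B: 2  (via G)
D: 2.3  (via G)
E: 2.7  (via D)
A: 2.8  (via G)
C: 3.4  (via H)
F: 6.5  (via E)
Shortest route: H–G–D–E–F = 6.5.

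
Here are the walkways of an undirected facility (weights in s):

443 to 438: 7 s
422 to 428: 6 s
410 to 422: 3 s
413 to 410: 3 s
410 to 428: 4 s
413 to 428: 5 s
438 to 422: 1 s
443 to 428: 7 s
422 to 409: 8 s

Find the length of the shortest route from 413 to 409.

Compare a few routes:
413 - 428 - 410 - 422 - 409: 5+4+3+8 = 20
413 - 428 - 422 - 409: 5+6+8 = 19
413 - 410 - 422 - 409: 3+3+8 = 14
413 - 410 - 428 - 422 - 409: 3+4+6+8 = 21
Cheapest is 413 - 410 - 422 - 409 at 14 s.

14 s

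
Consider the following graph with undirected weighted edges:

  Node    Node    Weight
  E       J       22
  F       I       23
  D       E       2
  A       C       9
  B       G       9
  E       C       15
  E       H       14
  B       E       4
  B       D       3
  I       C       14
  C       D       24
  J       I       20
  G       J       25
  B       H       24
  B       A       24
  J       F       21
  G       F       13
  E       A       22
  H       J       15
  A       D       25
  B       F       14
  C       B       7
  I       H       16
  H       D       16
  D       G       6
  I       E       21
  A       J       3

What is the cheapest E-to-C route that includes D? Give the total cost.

12

Shortest E→D: E → D = 2
Shortest D→C: D → B → C = 10
Total via D: 2 + 10 = 12.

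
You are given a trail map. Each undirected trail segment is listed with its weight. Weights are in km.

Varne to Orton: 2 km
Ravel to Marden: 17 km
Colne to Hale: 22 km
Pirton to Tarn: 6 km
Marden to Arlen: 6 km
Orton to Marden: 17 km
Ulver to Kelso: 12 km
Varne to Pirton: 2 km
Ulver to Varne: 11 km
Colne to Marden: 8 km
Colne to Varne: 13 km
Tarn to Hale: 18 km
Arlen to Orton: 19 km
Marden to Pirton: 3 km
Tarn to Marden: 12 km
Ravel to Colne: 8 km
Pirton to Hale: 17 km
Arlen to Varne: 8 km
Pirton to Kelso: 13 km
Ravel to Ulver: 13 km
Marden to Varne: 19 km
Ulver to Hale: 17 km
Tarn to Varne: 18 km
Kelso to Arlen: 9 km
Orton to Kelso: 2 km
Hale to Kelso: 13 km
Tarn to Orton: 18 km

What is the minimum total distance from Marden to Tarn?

9 km

Compare a few routes:
Marden - Tarn: 12 = 12
Marden - Pirton - Tarn: 3+6 = 9
Cheapest is Marden - Pirton - Tarn at 9 km.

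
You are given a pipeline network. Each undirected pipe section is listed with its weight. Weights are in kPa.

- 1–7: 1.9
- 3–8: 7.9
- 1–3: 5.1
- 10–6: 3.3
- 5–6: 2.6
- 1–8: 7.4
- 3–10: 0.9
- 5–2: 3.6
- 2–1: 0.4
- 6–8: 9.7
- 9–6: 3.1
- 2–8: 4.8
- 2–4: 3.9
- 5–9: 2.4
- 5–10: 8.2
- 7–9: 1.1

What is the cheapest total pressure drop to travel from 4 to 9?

7.3 kPa

Settle nodes by increasing distance from 4:
4: 0
2: 3.9  (via 4)
1: 4.3  (via 2)
7: 6.2  (via 1)
9: 7.3  (via 7)
Shortest route: 4 → 2 → 1 → 7 → 9 = 7.3 kPa.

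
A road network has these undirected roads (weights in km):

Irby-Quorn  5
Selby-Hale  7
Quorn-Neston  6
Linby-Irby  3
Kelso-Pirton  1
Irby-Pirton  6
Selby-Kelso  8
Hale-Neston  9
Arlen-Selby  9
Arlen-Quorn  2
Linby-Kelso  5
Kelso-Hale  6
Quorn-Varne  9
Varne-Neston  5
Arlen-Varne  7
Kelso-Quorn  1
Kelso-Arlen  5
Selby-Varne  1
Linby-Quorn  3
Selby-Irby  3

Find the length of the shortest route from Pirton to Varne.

10 km

Enumerating some paths:
Pirton → Kelso → Quorn → Arlen → Varne: 1+1+2+7 = 11
Pirton → Kelso → Selby → Varne: 1+8+1 = 10
Pirton → Kelso → Quorn → Irby → Selby → Varne: 1+1+5+3+1 = 11
The minimum is 10 km via Pirton → Kelso → Selby → Varne.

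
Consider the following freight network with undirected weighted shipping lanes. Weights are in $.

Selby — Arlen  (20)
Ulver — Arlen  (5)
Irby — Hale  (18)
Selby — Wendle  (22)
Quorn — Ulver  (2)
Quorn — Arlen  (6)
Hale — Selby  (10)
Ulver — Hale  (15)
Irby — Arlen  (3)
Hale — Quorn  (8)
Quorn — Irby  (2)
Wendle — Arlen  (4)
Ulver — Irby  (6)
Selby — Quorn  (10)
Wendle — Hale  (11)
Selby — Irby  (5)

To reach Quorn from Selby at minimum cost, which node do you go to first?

Enumerating some paths:
Selby–Irby–Ulver–Quorn: 5+6+2 = 13
Selby–Quorn: 10 = 10
Selby–Irby–Quorn: 5+2 = 7
Cheapest is Selby–Irby–Quorn at $7.
So from Selby the first move is to Irby.

Irby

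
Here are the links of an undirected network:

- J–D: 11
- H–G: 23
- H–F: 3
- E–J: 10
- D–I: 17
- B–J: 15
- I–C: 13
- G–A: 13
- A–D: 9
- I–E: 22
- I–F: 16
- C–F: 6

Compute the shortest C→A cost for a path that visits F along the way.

Shortest C→F: C → F = 6
Best F to A: F → H → G → A costing 39
Total via F: 6 + 39 = 45.

45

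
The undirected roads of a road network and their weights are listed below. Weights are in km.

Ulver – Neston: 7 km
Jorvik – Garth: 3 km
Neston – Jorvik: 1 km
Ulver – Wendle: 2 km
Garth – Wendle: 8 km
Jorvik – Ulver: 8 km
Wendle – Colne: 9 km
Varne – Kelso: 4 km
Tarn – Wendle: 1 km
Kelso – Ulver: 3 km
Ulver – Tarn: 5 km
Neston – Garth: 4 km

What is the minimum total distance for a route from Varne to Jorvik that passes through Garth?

20 km

Best Varne to Garth: Varne–Kelso–Ulver–Wendle–Garth costing 17
Best Garth to Jorvik: Garth–Jorvik costing 3
Total via Garth: 17 + 3 = 20 km.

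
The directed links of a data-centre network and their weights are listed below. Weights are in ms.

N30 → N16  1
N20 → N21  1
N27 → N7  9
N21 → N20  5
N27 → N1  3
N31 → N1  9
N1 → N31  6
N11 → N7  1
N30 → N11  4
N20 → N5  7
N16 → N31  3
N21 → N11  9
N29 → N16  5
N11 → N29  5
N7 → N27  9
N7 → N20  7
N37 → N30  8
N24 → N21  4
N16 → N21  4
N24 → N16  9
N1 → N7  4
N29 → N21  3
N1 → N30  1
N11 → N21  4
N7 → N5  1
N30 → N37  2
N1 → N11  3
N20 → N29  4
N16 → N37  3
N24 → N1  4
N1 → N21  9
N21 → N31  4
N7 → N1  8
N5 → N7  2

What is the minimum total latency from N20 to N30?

Settle nodes by increasing distance from N20:
N20: 0
N21: 1  (via N20)
N29: 4  (via N20)
N31: 5  (via N21)
N5: 7  (via N20)
N16: 9  (via N29)
N7: 9  (via N5)
N11: 10  (via N21)
N37: 12  (via N16)
N1: 14  (via N31)
N30: 15  (via N1)
Shortest route: N20–N21–N31–N1–N30 = 15 ms.

15 ms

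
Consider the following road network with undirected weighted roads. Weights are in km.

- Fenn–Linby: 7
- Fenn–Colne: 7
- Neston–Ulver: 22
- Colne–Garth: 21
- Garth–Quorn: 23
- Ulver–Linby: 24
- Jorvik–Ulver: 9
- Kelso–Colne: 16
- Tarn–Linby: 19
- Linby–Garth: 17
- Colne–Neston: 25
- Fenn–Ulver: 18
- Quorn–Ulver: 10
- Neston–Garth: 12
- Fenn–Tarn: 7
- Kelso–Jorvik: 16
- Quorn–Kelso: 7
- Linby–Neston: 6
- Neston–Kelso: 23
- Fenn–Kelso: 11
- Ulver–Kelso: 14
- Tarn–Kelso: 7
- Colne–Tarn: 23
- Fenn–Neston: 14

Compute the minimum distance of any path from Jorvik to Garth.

42 km

Candidate routes:
Jorvik - Ulver - Neston - Garth: 9+22+12 = 43
Jorvik - Kelso - Quorn - Garth: 16+7+23 = 46
Jorvik - Ulver - Quorn - Garth: 9+10+23 = 42
Cheapest is Jorvik - Ulver - Quorn - Garth at 42 km.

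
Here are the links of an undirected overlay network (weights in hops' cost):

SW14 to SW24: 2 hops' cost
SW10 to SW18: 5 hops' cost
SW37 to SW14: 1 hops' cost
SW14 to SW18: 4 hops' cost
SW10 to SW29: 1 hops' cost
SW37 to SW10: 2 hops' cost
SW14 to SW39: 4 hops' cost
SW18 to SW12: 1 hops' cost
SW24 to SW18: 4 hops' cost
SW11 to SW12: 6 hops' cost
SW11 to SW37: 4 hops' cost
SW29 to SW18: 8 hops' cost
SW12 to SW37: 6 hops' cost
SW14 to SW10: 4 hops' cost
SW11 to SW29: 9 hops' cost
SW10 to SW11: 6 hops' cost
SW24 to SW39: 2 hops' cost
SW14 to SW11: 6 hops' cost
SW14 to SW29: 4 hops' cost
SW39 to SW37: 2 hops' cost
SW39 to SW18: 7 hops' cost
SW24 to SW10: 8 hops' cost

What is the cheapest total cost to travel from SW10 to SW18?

5 hops' cost

Candidate routes:
SW10–SW18: 5 = 5
SW10–SW37–SW14–SW18: 2+1+4 = 7
SW10–SW14–SW18: 4+4 = 8
Cheapest is SW10–SW18 at 5 hops' cost.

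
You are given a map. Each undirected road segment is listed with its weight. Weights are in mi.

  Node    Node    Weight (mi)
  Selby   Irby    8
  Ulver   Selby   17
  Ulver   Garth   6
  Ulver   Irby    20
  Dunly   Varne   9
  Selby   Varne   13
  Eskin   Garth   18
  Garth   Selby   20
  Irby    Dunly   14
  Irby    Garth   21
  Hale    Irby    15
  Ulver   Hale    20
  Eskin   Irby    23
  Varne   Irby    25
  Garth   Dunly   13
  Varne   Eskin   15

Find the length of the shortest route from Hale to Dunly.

Candidate routes:
Hale–Irby–Selby–Varne–Dunly: 15+8+13+9 = 45
Hale–Irby–Garth–Dunly: 15+21+13 = 49
Hale–Irby–Dunly: 15+14 = 29
Hale–Ulver–Garth–Dunly: 20+6+13 = 39
The minimum is 29 mi via Hale–Irby–Dunly.

29 mi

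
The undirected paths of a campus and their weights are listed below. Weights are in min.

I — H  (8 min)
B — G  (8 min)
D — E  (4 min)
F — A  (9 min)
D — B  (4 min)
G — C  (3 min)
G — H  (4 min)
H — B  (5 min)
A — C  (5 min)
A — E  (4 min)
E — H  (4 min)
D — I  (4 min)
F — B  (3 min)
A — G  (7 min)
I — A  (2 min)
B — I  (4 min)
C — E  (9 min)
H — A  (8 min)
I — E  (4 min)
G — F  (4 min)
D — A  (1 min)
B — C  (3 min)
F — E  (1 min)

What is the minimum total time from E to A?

Enumerating some paths:
E - D - A: 4+1 = 5
E - A: 4 = 4
E - I - A: 4+2 = 6
The minimum is 4 min via E - A.

4 min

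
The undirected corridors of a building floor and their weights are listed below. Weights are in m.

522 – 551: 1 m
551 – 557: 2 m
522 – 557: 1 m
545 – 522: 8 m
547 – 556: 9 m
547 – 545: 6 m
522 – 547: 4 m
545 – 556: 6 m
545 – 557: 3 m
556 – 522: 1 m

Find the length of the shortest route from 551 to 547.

5 m

Settle nodes by increasing distance from 551:
551: 0
522: 1  (via 551)
556: 2  (via 522)
557: 2  (via 551)
545: 5  (via 557)
547: 5  (via 522)
Shortest route: 551 → 522 → 547 = 5 m.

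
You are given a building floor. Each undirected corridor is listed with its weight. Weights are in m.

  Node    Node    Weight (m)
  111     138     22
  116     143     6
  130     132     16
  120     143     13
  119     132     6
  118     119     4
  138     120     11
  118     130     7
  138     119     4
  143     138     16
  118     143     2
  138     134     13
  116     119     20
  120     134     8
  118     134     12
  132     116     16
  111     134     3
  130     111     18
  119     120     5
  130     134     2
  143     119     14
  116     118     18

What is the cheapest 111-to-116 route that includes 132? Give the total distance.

Shortest 111→132: 111–134–130–132 = 21
Best 132 to 116: 132–116 costing 16
Total via 132: 21 + 16 = 37 m.

37 m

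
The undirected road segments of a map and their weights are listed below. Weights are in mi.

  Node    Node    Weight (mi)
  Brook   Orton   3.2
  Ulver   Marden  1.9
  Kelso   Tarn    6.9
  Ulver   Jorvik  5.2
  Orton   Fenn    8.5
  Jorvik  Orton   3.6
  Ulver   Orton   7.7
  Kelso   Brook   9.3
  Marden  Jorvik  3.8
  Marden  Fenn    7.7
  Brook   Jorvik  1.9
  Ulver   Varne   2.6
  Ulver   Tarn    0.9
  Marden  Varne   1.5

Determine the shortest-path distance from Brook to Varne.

Candidate routes:
Brook–Jorvik–Ulver–Varne: 1.9+5.2+2.6 = 9.7
Brook–Jorvik–Marden–Varne: 1.9+3.8+1.5 = 7.2
Brook–Jorvik–Ulver–Marden–Varne: 1.9+5.2+1.9+1.5 = 10.5
Brook–Jorvik–Marden–Ulver–Varne: 1.9+3.8+1.9+2.6 = 10.2
The minimum is 7.2 mi via Brook–Jorvik–Marden–Varne.

7.2 mi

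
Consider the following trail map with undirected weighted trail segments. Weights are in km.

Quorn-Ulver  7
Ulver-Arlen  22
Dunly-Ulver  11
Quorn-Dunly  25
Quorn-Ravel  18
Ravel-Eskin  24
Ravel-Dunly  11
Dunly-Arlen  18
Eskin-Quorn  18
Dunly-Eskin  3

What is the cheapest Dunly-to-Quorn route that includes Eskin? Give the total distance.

21 km

Shortest Dunly→Eskin: Dunly–Eskin = 3
Shortest Eskin→Quorn: Eskin–Quorn = 18
Total via Eskin: 3 + 18 = 21 km.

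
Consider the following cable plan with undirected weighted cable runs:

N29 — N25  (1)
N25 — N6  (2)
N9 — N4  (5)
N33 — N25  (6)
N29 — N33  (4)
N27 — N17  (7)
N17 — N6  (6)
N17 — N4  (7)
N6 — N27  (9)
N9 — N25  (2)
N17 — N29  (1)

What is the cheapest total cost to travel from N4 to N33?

12

Settle nodes by increasing distance from N4:
N4: 0
N9: 5  (via N4)
N17: 7  (via N4)
N25: 7  (via N9)
N29: 8  (via N17)
N6: 9  (via N25)
N33: 12  (via N29)
Shortest route: N4–N17–N29–N33 = 12.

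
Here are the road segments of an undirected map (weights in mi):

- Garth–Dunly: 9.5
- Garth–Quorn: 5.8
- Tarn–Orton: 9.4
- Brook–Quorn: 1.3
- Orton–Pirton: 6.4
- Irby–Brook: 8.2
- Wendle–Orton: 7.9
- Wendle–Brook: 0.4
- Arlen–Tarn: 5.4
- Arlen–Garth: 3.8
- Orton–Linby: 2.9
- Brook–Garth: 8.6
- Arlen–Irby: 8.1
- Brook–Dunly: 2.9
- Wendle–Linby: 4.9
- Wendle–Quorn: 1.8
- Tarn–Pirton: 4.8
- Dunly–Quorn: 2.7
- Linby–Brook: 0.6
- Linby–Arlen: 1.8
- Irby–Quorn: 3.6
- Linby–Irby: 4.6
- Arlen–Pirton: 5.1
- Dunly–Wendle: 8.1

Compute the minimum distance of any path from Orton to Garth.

8.5 mi

Compare a few routes:
Orton - Linby - Brook - Quorn - Garth: 2.9+0.6+1.3+5.8 = 10.6
Orton - Linby - Arlen - Garth: 2.9+1.8+3.8 = 8.5
The minimum is 8.5 mi via Orton - Linby - Arlen - Garth.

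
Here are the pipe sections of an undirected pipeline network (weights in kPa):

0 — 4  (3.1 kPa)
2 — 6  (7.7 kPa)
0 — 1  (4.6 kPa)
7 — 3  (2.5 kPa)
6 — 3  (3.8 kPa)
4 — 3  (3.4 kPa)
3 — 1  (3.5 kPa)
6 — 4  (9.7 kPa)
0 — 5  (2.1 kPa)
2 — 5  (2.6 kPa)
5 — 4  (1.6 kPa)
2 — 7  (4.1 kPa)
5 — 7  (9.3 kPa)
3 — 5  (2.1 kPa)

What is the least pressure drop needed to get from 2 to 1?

8.2 kPa

Compare a few routes:
2 → 5 → 0 → 1: 2.6+2.1+4.6 = 9.3
2 → 7 → 3 → 1: 4.1+2.5+3.5 = 10.1
2 → 5 → 4 → 3 → 1: 2.6+1.6+3.4+3.5 = 11.1
2 → 5 → 3 → 1: 2.6+2.1+3.5 = 8.2
The minimum is 8.2 kPa via 2 → 5 → 3 → 1.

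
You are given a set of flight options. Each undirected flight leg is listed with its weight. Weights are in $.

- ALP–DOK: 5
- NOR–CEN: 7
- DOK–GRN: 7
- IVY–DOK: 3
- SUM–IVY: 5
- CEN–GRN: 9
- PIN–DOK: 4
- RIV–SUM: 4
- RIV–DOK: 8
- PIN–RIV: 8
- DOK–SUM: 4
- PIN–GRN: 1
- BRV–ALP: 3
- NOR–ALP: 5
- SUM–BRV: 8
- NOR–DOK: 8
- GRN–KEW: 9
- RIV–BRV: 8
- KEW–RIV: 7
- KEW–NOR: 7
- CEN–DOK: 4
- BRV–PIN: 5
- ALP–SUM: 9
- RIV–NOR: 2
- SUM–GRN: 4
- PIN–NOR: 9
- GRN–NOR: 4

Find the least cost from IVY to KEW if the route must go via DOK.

$17

Best IVY to DOK: IVY → DOK costing 3
Best DOK to KEW: DOK → PIN → GRN → KEW costing 14
Total via DOK: 3 + 14 = $17.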